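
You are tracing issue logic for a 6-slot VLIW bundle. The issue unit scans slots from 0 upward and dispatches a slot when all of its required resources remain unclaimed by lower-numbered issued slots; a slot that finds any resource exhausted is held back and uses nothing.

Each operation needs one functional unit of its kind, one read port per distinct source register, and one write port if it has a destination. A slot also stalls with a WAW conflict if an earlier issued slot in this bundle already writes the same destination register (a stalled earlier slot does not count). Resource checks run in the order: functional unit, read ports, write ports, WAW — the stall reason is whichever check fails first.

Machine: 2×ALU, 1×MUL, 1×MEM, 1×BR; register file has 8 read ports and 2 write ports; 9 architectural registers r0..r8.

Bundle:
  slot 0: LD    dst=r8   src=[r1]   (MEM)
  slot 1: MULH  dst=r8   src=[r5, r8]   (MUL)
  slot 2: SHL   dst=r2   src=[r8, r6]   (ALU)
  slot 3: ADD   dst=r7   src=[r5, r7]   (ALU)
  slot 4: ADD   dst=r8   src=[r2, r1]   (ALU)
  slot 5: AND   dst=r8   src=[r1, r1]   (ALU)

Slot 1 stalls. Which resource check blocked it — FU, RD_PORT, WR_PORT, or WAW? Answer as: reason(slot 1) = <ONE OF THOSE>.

(0) want 1×MEM +1rd +1wr — yes → AL2|MU1|ME0|BR1|rd7|wr1
(1) want 1×MUL +2rd +1wr — WAW → AL2|MU1|ME0|BR1|rd7|wr1
(2) want 1×ALU +2rd +1wr — yes → AL1|MU1|ME0|BR1|rd5|wr0
(3) want 1×ALU +2rd +1wr — WR_PORT → AL1|MU1|ME0|BR1|rd5|wr0
(4) want 1×ALU +2rd +1wr — WR_PORT → AL1|MU1|ME0|BR1|rd5|wr0
(5) want 1×ALU +1rd +1wr — WR_PORT → AL1|MU1|ME0|BR1|rd5|wr0

reason(slot 1) = WAW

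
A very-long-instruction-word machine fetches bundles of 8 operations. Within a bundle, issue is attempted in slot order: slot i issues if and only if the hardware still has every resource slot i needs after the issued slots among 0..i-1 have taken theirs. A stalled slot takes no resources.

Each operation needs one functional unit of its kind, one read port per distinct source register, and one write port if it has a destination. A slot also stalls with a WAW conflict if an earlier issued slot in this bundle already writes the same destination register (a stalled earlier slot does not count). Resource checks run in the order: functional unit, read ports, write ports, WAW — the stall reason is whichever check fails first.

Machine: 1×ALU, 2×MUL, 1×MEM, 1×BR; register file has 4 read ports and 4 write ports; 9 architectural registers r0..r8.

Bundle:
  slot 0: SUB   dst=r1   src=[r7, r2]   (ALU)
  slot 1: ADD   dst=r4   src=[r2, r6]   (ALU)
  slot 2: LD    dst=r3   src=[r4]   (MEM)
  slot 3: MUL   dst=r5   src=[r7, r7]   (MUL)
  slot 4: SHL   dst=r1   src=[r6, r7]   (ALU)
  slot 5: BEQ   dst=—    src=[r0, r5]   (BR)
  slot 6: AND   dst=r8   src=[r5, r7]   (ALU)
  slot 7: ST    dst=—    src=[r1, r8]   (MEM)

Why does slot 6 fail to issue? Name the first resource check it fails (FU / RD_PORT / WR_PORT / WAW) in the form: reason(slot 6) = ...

reason(slot 6) = FU

#0 ALU src=r7,r2 dispatched  <A:0 Mu:2 Ld:1 B:1 rd:2 wr:3>
#1 ALU src=r2,r6 held:FU  <A:0 Mu:2 Ld:1 B:1 rd:2 wr:3>
#2 MEM src=r4 dispatched  <A:0 Mu:2 Ld:0 B:1 rd:1 wr:2>
#3 MUL src=r7,r7 dispatched  <A:0 Mu:1 Ld:0 B:1 rd:0 wr:1>
#4 ALU src=r6,r7 held:FU  <A:0 Mu:1 Ld:0 B:1 rd:0 wr:1>
#5 BR src=r0,r5 held:RD_PORT  <A:0 Mu:1 Ld:0 B:1 rd:0 wr:1>
#6 ALU src=r5,r7 held:FU  <A:0 Mu:1 Ld:0 B:1 rd:0 wr:1>
#7 MEM src=r1,r8 held:FU  <A:0 Mu:1 Ld:0 B:1 rd:0 wr:1>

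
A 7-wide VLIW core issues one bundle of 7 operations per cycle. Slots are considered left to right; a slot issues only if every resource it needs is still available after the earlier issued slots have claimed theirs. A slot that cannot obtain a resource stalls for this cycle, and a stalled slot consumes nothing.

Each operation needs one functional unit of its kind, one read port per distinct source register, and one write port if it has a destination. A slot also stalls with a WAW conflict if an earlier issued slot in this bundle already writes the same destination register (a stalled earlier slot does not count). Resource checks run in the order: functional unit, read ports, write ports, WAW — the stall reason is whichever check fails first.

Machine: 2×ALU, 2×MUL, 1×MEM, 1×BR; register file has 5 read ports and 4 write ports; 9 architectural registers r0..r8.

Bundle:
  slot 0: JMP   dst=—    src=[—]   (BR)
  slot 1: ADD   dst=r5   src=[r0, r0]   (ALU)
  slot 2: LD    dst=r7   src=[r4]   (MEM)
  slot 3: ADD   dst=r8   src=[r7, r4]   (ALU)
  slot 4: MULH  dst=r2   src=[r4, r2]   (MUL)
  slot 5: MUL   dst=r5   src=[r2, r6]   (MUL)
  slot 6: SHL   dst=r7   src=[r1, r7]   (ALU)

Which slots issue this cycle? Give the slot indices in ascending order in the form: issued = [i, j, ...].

slot 0 (BR): ISSUE — free A2,Mu2,Ld1,B0 rp5 wp4
slot 1 (ALU): ISSUE — free A1,Mu2,Ld1,B0 rp4 wp3
slot 2 (MEM): ISSUE — free A1,Mu2,Ld0,B0 rp3 wp2
slot 3 (ALU): ISSUE — free A0,Mu2,Ld0,B0 rp1 wp1
slot 4 (MUL): stall RD_PORT — free A0,Mu2,Ld0,B0 rp1 wp1
slot 5 (MUL): stall RD_PORT — free A0,Mu2,Ld0,B0 rp1 wp1
slot 6 (ALU): stall FU — free A0,Mu2,Ld0,B0 rp1 wp1

issued = [0, 1, 2, 3]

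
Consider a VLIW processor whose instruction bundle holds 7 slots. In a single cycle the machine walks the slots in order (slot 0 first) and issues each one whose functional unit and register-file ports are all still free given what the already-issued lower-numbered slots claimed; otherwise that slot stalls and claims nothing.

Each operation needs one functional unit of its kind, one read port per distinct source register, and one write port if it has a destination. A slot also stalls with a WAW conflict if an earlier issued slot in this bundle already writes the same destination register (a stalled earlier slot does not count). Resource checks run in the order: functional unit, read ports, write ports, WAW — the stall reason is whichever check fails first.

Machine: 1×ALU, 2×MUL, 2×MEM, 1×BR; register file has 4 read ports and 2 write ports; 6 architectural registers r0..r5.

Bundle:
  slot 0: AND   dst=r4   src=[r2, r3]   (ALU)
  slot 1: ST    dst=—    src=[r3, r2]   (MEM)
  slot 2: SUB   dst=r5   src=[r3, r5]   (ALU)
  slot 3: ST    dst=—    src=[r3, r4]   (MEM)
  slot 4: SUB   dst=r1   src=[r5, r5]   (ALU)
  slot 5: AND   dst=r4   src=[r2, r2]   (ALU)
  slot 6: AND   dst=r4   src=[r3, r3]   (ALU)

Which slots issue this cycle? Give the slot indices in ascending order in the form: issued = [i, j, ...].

slot 0 (ALU): ISSUE — free A0,Mu2,Ld2,B1 rp2 wp1
slot 1 (MEM): ISSUE — free A0,Mu2,Ld1,B1 rp0 wp1
slot 2 (ALU): stall FU — free A0,Mu2,Ld1,B1 rp0 wp1
slot 3 (MEM): stall RD_PORT — free A0,Mu2,Ld1,B1 rp0 wp1
slot 4 (ALU): stall FU — free A0,Mu2,Ld1,B1 rp0 wp1
slot 5 (ALU): stall FU — free A0,Mu2,Ld1,B1 rp0 wp1
slot 6 (ALU): stall FU — free A0,Mu2,Ld1,B1 rp0 wp1

issued = [0, 1]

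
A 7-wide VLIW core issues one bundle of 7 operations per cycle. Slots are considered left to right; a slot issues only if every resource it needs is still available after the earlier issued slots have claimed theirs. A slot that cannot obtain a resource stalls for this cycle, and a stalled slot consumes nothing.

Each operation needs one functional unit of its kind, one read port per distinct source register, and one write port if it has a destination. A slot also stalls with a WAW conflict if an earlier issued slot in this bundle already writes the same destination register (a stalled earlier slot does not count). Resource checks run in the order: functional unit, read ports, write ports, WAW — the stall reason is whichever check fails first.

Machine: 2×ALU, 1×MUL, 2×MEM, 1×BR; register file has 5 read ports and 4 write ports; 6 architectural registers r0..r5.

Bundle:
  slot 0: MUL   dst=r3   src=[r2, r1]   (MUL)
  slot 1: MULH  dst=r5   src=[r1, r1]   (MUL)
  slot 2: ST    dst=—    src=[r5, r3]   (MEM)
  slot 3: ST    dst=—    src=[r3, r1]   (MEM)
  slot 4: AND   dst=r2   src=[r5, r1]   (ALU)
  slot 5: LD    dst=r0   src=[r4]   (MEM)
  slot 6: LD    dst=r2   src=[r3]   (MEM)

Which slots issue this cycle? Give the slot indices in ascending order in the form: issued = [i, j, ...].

(0) want 1×MUL +2rd +1wr — yes → AL2|MU0|ME2|BR1|rd3|wr3
(1) want 1×MUL +1rd +1wr — FU → AL2|MU0|ME2|BR1|rd3|wr3
(2) want 1×MEM +2rd +0wr — yes → AL2|MU0|ME1|BR1|rd1|wr3
(3) want 1×MEM +2rd +0wr — RD_PORT → AL2|MU0|ME1|BR1|rd1|wr3
(4) want 1×ALU +2rd +1wr — RD_PORT → AL2|MU0|ME1|BR1|rd1|wr3
(5) want 1×MEM +1rd +1wr — yes → AL2|MU0|ME0|BR1|rd0|wr2
(6) want 1×MEM +1rd +1wr — FU → AL2|MU0|ME0|BR1|rd0|wr2

issued = [0, 2, 5]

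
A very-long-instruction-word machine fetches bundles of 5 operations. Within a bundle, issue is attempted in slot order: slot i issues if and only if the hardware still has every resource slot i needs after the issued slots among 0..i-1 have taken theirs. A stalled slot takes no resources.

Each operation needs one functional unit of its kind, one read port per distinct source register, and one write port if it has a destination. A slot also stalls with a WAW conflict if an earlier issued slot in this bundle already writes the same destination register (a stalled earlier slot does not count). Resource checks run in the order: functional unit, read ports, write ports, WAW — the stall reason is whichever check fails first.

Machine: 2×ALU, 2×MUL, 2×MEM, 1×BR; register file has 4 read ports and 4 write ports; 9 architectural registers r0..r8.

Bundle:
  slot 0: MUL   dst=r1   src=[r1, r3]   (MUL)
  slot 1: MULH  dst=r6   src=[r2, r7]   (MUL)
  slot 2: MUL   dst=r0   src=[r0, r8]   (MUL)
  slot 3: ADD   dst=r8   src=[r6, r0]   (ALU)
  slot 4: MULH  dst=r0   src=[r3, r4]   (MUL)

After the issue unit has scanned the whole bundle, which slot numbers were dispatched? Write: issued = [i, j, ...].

issued = [0, 1]

[0] MUL needs rd=2 wr=1: ok; after: ALU=2 MUL=1 MEM=2 BR=1, R=2, W=3
[1] MUL needs rd=2 wr=1: ok; after: ALU=2 MUL=0 MEM=2 BR=1, R=0, W=2
[2] MUL needs rd=2 wr=1: FU; after: ALU=2 MUL=0 MEM=2 BR=1, R=0, W=2
[3] ALU needs rd=2 wr=1: RD_PORT; after: ALU=2 MUL=0 MEM=2 BR=1, R=0, W=2
[4] MUL needs rd=2 wr=1: FU; after: ALU=2 MUL=0 MEM=2 BR=1, R=0, W=2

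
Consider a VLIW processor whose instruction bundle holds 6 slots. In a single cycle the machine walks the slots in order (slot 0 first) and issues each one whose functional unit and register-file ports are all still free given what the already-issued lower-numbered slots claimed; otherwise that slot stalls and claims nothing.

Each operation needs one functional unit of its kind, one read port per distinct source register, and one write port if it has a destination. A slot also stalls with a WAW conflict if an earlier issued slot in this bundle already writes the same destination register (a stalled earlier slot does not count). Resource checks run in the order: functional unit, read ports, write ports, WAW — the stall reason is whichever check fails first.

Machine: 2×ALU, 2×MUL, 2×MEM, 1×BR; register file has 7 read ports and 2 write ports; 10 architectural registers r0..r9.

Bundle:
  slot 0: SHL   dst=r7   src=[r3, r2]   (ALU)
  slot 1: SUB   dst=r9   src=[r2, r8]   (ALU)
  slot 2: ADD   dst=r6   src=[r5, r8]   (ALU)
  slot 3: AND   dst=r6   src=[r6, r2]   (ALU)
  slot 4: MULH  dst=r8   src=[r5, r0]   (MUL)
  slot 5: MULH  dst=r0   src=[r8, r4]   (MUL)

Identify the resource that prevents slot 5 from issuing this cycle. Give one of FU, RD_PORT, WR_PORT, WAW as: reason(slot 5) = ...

reason(slot 5) = WR_PORT

  0. ALU→r7 ⇒ go  {1A/2Mu/2Ld/1B | 5r 1w}
  1. ALU→r9 ⇒ go  {0A/2Mu/2Ld/1B | 3r 0w}
  2. ALU→r6 ⇒ no(FU)  {0A/2Mu/2Ld/1B | 3r 0w}
  3. ALU→r6 ⇒ no(FU)  {0A/2Mu/2Ld/1B | 3r 0w}
  4. MUL→r8 ⇒ no(WR_PORT)  {0A/2Mu/2Ld/1B | 3r 0w}
  5. MUL→r0 ⇒ no(WR_PORT)  {0A/2Mu/2Ld/1B | 3r 0w}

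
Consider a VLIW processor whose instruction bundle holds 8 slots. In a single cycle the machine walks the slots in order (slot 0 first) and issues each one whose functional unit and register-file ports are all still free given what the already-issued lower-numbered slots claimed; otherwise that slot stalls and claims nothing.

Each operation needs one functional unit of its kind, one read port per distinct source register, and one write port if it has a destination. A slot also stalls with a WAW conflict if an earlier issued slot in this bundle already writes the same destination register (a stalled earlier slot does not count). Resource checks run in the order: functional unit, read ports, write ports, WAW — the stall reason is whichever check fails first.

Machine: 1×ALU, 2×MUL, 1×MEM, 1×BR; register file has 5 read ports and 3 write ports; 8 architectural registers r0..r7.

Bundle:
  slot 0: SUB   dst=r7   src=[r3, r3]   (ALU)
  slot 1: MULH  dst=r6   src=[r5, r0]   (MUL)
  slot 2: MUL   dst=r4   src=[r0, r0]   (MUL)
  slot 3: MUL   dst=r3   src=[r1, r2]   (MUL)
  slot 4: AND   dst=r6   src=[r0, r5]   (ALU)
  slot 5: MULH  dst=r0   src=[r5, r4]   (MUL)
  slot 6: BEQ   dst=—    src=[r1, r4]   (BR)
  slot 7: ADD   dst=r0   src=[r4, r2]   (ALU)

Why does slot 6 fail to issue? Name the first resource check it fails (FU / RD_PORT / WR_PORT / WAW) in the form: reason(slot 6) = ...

slot 0 (ALU): ISSUE — free A0,Mu2,Ld1,B1 rp4 wp2
slot 1 (MUL): ISSUE — free A0,Mu1,Ld1,B1 rp2 wp1
slot 2 (MUL): ISSUE — free A0,Mu0,Ld1,B1 rp1 wp0
slot 3 (MUL): stall FU — free A0,Mu0,Ld1,B1 rp1 wp0
slot 4 (ALU): stall FU — free A0,Mu0,Ld1,B1 rp1 wp0
slot 5 (MUL): stall FU — free A0,Mu0,Ld1,B1 rp1 wp0
slot 6 (BR): stall RD_PORT — free A0,Mu0,Ld1,B1 rp1 wp0
slot 7 (ALU): stall FU — free A0,Mu0,Ld1,B1 rp1 wp0

reason(slot 6) = RD_PORT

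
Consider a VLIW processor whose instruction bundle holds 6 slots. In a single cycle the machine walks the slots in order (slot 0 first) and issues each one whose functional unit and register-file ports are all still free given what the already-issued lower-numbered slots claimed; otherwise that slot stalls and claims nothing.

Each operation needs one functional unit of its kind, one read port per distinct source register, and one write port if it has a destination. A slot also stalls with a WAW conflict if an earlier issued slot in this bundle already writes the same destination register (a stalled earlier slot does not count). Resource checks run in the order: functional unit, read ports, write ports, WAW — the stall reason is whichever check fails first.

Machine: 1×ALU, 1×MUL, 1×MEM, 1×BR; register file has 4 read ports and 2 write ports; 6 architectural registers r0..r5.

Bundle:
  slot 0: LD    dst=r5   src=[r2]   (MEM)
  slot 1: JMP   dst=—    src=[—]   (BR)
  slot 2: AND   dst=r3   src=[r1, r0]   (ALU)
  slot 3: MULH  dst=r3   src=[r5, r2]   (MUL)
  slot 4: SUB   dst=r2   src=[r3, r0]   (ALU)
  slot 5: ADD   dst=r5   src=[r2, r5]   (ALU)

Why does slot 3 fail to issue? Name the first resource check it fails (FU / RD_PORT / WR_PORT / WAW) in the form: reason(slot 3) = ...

  0. MEM→r5 ⇒ go  {1A/1Mu/0Ld/1B | 3r 1w}
  1. BR ⇒ go  {1A/1Mu/0Ld/0B | 3r 1w}
  2. ALU→r3 ⇒ go  {0A/1Mu/0Ld/0B | 1r 0w}
  3. MUL→r3 ⇒ no(RD_PORT)  {0A/1Mu/0Ld/0B | 1r 0w}
  4. ALU→r2 ⇒ no(FU)  {0A/1Mu/0Ld/0B | 1r 0w}
  5. ALU→r5 ⇒ no(FU)  {0A/1Mu/0Ld/0B | 1r 0w}

reason(slot 3) = RD_PORT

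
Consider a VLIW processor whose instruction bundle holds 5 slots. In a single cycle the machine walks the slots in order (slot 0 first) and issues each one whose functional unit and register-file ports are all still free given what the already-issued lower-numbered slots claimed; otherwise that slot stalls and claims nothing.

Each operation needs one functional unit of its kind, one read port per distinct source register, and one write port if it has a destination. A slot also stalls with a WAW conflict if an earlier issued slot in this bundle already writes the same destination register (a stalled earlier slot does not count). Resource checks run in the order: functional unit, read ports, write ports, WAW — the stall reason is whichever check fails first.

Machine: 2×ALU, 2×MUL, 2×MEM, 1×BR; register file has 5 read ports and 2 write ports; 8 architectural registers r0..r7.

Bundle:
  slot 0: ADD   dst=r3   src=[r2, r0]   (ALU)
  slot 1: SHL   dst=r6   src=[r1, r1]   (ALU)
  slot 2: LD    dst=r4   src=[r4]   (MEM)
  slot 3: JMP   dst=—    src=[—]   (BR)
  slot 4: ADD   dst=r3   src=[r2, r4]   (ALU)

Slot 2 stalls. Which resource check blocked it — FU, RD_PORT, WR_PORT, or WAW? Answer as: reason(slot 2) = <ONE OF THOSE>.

reason(slot 2) = WR_PORT

slot 0 (ALU): ISSUE — free A1,Mu2,Ld2,B1 rp3 wp1
slot 1 (ALU): ISSUE — free A0,Mu2,Ld2,B1 rp2 wp0
slot 2 (MEM): stall WR_PORT — free A0,Mu2,Ld2,B1 rp2 wp0
slot 3 (BR): ISSUE — free A0,Mu2,Ld2,B0 rp2 wp0
slot 4 (ALU): stall FU — free A0,Mu2,Ld2,B0 rp2 wp0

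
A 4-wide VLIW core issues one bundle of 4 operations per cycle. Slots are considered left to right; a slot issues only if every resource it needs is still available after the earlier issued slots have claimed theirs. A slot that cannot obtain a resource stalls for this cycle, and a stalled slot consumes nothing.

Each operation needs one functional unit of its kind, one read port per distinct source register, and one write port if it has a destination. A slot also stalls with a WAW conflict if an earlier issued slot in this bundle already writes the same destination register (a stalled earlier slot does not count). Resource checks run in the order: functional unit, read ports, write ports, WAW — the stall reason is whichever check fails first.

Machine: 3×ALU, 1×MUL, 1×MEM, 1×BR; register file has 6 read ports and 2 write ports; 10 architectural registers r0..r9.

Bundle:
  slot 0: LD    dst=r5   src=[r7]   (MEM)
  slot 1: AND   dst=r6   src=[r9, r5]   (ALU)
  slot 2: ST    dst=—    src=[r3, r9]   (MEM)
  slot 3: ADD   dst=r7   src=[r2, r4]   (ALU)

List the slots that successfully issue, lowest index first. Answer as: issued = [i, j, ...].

  0. MEM→r5 ⇒ go  {3A/1Mu/0Ld/1B | 5r 1w}
  1. ALU→r6 ⇒ go  {2A/1Mu/0Ld/1B | 3r 0w}
  2. MEM ⇒ no(FU)  {2A/1Mu/0Ld/1B | 3r 0w}
  3. ALU→r7 ⇒ no(WR_PORT)  {2A/1Mu/0Ld/1B | 3r 0w}

issued = [0, 1]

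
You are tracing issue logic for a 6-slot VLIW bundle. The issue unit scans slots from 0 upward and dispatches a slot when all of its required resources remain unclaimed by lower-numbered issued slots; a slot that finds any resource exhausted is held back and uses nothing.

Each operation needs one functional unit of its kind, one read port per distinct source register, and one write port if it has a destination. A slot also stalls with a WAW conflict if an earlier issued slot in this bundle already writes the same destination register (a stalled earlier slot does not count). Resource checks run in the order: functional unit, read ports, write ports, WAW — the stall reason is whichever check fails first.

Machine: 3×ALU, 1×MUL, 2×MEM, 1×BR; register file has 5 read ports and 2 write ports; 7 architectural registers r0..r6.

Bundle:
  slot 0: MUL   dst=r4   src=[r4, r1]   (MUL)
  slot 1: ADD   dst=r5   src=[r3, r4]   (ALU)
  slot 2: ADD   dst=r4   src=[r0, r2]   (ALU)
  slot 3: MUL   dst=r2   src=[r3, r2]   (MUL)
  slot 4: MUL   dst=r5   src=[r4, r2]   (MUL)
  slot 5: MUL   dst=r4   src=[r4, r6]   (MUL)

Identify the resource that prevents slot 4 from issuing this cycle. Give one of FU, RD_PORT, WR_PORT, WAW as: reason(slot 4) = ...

[0] MUL needs rd=2 wr=1: ok; after: ALU=3 MUL=0 MEM=2 BR=1, R=3, W=1
[1] ALU needs rd=2 wr=1: ok; after: ALU=2 MUL=0 MEM=2 BR=1, R=1, W=0
[2] ALU needs rd=2 wr=1: RD_PORT; after: ALU=2 MUL=0 MEM=2 BR=1, R=1, W=0
[3] MUL needs rd=2 wr=1: FU; after: ALU=2 MUL=0 MEM=2 BR=1, R=1, W=0
[4] MUL needs rd=2 wr=1: FU; after: ALU=2 MUL=0 MEM=2 BR=1, R=1, W=0
[5] MUL needs rd=2 wr=1: FU; after: ALU=2 MUL=0 MEM=2 BR=1, R=1, W=0

reason(slot 4) = FU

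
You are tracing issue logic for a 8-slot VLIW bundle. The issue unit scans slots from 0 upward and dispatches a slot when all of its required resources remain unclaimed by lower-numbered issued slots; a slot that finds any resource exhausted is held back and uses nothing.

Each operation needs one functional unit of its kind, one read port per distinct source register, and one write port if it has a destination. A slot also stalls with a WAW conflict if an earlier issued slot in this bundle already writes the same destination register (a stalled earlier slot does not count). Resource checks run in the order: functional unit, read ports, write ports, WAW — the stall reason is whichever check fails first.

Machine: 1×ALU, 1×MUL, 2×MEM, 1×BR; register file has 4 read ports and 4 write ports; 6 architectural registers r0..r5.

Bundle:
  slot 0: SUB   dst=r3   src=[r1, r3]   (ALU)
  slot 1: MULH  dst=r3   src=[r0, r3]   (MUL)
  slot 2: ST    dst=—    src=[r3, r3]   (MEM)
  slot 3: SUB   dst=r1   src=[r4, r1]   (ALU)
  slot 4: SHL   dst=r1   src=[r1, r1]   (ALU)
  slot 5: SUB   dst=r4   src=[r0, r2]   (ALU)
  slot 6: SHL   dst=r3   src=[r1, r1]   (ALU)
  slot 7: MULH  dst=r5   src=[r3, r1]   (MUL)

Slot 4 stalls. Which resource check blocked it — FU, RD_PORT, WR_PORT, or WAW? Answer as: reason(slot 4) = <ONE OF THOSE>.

  0. ALU→r3 ⇒ go  {0A/1Mu/2Ld/1B | 2r 3w}
  1. MUL→r3 ⇒ no(WAW)  {0A/1Mu/2Ld/1B | 2r 3w}
  2. MEM ⇒ go  {0A/1Mu/1Ld/1B | 1r 3w}
  3. ALU→r1 ⇒ no(FU)  {0A/1Mu/1Ld/1B | 1r 3w}
  4. ALU→r1 ⇒ no(FU)  {0A/1Mu/1Ld/1B | 1r 3w}
  5. ALU→r4 ⇒ no(FU)  {0A/1Mu/1Ld/1B | 1r 3w}
  6. ALU→r3 ⇒ no(FU)  {0A/1Mu/1Ld/1B | 1r 3w}
  7. MUL→r5 ⇒ no(RD_PORT)  {0A/1Mu/1Ld/1B | 1r 3w}

reason(slot 4) = FU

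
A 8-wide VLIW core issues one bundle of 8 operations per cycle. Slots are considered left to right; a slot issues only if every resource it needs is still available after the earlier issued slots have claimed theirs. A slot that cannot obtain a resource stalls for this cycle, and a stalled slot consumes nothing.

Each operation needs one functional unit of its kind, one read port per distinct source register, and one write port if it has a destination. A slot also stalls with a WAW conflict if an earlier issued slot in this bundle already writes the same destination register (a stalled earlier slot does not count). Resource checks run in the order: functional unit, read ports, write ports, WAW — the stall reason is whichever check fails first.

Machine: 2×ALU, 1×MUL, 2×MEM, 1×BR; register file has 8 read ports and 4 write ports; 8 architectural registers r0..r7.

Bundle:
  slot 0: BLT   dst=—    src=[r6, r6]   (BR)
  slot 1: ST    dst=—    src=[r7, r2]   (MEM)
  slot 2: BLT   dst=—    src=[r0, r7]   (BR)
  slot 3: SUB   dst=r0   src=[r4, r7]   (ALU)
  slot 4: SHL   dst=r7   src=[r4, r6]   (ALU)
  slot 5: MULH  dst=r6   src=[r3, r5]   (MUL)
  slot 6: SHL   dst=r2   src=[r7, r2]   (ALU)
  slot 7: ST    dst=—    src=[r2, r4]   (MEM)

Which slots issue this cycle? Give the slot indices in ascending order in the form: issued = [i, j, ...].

issued = [0, 1, 3, 4]

[0] BR needs rd=1 wr=0: ok; after: ALU=2 MUL=1 MEM=2 BR=0, R=7, W=4
[1] MEM needs rd=2 wr=0: ok; after: ALU=2 MUL=1 MEM=1 BR=0, R=5, W=4
[2] BR needs rd=2 wr=0: FU; after: ALU=2 MUL=1 MEM=1 BR=0, R=5, W=4
[3] ALU needs rd=2 wr=1: ok; after: ALU=1 MUL=1 MEM=1 BR=0, R=3, W=3
[4] ALU needs rd=2 wr=1: ok; after: ALU=0 MUL=1 MEM=1 BR=0, R=1, W=2
[5] MUL needs rd=2 wr=1: RD_PORT; after: ALU=0 MUL=1 MEM=1 BR=0, R=1, W=2
[6] ALU needs rd=2 wr=1: FU; after: ALU=0 MUL=1 MEM=1 BR=0, R=1, W=2
[7] MEM needs rd=2 wr=0: RD_PORT; after: ALU=0 MUL=1 MEM=1 BR=0, R=1, W=2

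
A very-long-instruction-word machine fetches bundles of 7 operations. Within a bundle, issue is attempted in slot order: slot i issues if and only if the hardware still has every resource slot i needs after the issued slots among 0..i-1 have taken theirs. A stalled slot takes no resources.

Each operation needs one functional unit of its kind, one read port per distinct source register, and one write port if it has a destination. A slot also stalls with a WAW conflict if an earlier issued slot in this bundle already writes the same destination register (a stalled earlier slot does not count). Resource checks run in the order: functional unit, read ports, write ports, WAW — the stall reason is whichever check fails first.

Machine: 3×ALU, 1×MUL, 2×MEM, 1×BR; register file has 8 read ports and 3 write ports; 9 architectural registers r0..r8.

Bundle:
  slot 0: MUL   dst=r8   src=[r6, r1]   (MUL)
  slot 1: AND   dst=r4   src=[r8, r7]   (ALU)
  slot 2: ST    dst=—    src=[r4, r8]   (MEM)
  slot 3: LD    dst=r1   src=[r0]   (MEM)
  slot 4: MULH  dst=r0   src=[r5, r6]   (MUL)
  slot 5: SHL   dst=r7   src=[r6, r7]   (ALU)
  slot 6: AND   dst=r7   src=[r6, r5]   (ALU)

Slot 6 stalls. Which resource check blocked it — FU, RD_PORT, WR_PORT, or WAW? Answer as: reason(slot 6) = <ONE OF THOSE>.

reason(slot 6) = RD_PORT

[0] MUL needs rd=2 wr=1: ok; after: ALU=3 MUL=0 MEM=2 BR=1, R=6, W=2
[1] ALU needs rd=2 wr=1: ok; after: ALU=2 MUL=0 MEM=2 BR=1, R=4, W=1
[2] MEM needs rd=2 wr=0: ok; after: ALU=2 MUL=0 MEM=1 BR=1, R=2, W=1
[3] MEM needs rd=1 wr=1: ok; after: ALU=2 MUL=0 MEM=0 BR=1, R=1, W=0
[4] MUL needs rd=2 wr=1: FU; after: ALU=2 MUL=0 MEM=0 BR=1, R=1, W=0
[5] ALU needs rd=2 wr=1: RD_PORT; after: ALU=2 MUL=0 MEM=0 BR=1, R=1, W=0
[6] ALU needs rd=2 wr=1: RD_PORT; after: ALU=2 MUL=0 MEM=0 BR=1, R=1, W=0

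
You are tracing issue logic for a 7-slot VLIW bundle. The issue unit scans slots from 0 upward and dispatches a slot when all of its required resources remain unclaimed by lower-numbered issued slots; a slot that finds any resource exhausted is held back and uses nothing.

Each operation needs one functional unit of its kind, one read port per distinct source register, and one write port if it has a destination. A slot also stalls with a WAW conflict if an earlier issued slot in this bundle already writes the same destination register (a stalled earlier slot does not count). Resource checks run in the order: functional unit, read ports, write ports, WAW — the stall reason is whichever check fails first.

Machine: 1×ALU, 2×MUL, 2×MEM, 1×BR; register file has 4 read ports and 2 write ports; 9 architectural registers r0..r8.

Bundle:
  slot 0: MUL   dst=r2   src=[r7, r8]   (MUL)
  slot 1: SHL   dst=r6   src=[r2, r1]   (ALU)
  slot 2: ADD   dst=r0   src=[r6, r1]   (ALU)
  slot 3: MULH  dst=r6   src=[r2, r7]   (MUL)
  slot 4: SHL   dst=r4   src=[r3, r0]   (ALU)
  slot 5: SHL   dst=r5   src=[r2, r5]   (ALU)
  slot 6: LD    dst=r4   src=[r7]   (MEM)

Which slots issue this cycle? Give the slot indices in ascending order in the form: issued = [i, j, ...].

[0] MUL needs rd=2 wr=1: ok; after: ALU=1 MUL=1 MEM=2 BR=1, R=2, W=1
[1] ALU needs rd=2 wr=1: ok; after: ALU=0 MUL=1 MEM=2 BR=1, R=0, W=0
[2] ALU needs rd=2 wr=1: FU; after: ALU=0 MUL=1 MEM=2 BR=1, R=0, W=0
[3] MUL needs rd=2 wr=1: RD_PORT; after: ALU=0 MUL=1 MEM=2 BR=1, R=0, W=0
[4] ALU needs rd=2 wr=1: FU; after: ALU=0 MUL=1 MEM=2 BR=1, R=0, W=0
[5] ALU needs rd=2 wr=1: FU; after: ALU=0 MUL=1 MEM=2 BR=1, R=0, W=0
[6] MEM needs rd=1 wr=1: RD_PORT; after: ALU=0 MUL=1 MEM=2 BR=1, R=0, W=0

issued = [0, 1]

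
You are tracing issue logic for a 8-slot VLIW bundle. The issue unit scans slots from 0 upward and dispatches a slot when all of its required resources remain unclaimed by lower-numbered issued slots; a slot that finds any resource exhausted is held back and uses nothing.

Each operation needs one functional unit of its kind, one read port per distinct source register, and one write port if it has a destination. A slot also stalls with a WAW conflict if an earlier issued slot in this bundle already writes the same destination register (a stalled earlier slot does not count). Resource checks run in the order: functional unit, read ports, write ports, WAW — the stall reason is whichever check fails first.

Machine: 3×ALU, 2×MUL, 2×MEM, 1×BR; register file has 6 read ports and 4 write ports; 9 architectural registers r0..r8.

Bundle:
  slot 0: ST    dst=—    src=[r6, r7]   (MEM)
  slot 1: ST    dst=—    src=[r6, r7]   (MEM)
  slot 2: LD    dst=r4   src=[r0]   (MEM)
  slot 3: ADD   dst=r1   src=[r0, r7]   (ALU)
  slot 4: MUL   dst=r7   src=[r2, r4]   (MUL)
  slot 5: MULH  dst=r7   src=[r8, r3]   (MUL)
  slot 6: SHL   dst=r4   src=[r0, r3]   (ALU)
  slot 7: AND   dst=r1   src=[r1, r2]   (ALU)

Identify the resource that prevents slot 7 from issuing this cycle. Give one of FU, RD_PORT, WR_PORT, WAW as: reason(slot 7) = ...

reason(slot 7) = RD_PORT

(0) want 1×MEM +2rd +0wr — yes → AL3|MU2|ME1|BR1|rd4|wr4
(1) want 1×MEM +2rd +0wr — yes → AL3|MU2|ME0|BR1|rd2|wr4
(2) want 1×MEM +1rd +1wr — FU → AL3|MU2|ME0|BR1|rd2|wr4
(3) want 1×ALU +2rd +1wr — yes → AL2|MU2|ME0|BR1|rd0|wr3
(4) want 1×MUL +2rd +1wr — RD_PORT → AL2|MU2|ME0|BR1|rd0|wr3
(5) want 1×MUL +2rd +1wr — RD_PORT → AL2|MU2|ME0|BR1|rd0|wr3
(6) want 1×ALU +2rd +1wr — RD_PORT → AL2|MU2|ME0|BR1|rd0|wr3
(7) want 1×ALU +2rd +1wr — RD_PORT → AL2|MU2|ME0|BR1|rd0|wr3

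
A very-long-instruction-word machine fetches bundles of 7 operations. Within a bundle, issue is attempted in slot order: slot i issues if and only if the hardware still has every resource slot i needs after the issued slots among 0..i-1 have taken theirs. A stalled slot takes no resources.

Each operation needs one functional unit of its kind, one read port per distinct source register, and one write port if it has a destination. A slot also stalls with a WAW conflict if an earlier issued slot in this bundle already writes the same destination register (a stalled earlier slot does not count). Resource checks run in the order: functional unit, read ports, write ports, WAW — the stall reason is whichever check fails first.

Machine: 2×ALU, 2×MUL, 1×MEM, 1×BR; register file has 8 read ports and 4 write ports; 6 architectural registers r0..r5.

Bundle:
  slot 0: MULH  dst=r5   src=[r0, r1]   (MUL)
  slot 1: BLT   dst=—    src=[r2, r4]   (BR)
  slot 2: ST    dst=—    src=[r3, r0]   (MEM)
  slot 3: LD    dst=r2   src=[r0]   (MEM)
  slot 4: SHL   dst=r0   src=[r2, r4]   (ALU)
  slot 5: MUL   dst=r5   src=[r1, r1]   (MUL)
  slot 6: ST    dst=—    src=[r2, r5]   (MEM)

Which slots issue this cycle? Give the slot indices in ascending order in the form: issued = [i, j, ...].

  0. MUL→r5 ⇒ go  {2A/1Mu/1Ld/1B | 6r 3w}
  1. BR ⇒ go  {2A/1Mu/1Ld/0B | 4r 3w}
  2. MEM ⇒ go  {2A/1Mu/0Ld/0B | 2r 3w}
  3. MEM→r2 ⇒ no(FU)  {2A/1Mu/0Ld/0B | 2r 3w}
  4. ALU→r0 ⇒ go  {1A/1Mu/0Ld/0B | 0r 2w}
  5. MUL→r5 ⇒ no(RD_PORT)  {1A/1Mu/0Ld/0B | 0r 2w}
  6. MEM ⇒ no(FU)  {1A/1Mu/0Ld/0B | 0r 2w}

issued = [0, 1, 2, 4]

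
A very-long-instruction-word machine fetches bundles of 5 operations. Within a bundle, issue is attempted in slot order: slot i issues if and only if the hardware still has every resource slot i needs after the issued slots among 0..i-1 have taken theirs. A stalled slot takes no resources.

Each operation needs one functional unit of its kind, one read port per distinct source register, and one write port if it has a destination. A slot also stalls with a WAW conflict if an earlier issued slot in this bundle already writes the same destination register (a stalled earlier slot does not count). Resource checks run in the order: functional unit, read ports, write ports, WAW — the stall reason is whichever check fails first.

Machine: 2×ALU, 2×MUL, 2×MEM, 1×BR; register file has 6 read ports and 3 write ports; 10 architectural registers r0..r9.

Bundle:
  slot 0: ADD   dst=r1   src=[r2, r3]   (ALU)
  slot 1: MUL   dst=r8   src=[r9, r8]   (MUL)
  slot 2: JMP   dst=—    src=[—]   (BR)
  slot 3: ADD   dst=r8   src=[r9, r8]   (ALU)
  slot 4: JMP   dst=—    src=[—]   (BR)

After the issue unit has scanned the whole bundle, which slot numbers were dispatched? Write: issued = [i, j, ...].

#0 ALU src=r2,r3 dispatched  <A:1 Mu:2 Ld:2 B:1 rd:4 wr:2>
#1 MUL src=r9,r8 dispatched  <A:1 Mu:1 Ld:2 B:1 rd:2 wr:1>
#2 BR src=- dispatched  <A:1 Mu:1 Ld:2 B:0 rd:2 wr:1>
#3 ALU src=r9,r8 held:WAW  <A:1 Mu:1 Ld:2 B:0 rd:2 wr:1>
#4 BR src=- held:FU  <A:1 Mu:1 Ld:2 B:0 rd:2 wr:1>

issued = [0, 1, 2]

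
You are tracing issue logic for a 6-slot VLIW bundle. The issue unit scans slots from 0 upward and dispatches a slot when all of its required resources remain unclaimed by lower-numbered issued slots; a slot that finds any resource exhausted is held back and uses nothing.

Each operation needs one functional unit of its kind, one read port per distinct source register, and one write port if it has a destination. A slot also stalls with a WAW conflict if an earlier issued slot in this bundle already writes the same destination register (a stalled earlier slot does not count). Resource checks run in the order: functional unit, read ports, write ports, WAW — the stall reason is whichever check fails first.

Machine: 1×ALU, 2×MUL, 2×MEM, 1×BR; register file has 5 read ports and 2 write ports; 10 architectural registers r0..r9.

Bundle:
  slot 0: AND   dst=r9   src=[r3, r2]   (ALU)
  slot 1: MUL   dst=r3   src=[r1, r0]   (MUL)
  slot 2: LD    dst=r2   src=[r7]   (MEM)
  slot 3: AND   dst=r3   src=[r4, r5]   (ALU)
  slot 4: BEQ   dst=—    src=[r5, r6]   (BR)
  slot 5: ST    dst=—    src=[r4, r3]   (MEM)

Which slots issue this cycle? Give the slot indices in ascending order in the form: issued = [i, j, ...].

issued = [0, 1]

(0) want 1×ALU +2rd +1wr — yes → AL0|MU2|ME2|BR1|rd3|wr1
(1) want 1×MUL +2rd +1wr — yes → AL0|MU1|ME2|BR1|rd1|wr0
(2) want 1×MEM +1rd +1wr — WR_PORT → AL0|MU1|ME2|BR1|rd1|wr0
(3) want 1×ALU +2rd +1wr — FU → AL0|MU1|ME2|BR1|rd1|wr0
(4) want 1×BR +2rd +0wr — RD_PORT → AL0|MU1|ME2|BR1|rd1|wr0
(5) want 1×MEM +2rd +0wr — RD_PORT → AL0|MU1|ME2|BR1|rd1|wr0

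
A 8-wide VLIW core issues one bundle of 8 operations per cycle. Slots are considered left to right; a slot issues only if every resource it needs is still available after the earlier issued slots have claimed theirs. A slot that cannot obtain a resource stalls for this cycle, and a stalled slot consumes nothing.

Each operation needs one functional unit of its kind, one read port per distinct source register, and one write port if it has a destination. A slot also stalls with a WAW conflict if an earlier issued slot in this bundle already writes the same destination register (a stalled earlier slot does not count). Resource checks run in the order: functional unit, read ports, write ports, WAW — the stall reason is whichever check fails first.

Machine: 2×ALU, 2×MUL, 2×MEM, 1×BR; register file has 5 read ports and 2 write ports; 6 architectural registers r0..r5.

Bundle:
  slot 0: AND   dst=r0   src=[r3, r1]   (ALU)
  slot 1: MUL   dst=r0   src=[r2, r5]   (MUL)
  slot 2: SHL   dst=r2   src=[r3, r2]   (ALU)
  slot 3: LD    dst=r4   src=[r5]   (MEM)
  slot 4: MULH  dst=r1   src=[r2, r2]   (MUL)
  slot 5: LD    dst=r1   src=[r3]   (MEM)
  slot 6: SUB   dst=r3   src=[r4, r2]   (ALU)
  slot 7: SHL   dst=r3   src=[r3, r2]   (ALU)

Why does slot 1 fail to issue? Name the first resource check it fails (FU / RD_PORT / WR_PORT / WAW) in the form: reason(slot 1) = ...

reason(slot 1) = WAW

slot 0 (ALU): ISSUE — free A1,Mu2,Ld2,B1 rp3 wp1
slot 1 (MUL): stall WAW — free A1,Mu2,Ld2,B1 rp3 wp1
slot 2 (ALU): ISSUE — free A0,Mu2,Ld2,B1 rp1 wp0
slot 3 (MEM): stall WR_PORT — free A0,Mu2,Ld2,B1 rp1 wp0
slot 4 (MUL): stall WR_PORT — free A0,Mu2,Ld2,B1 rp1 wp0
slot 5 (MEM): stall WR_PORT — free A0,Mu2,Ld2,B1 rp1 wp0
slot 6 (ALU): stall FU — free A0,Mu2,Ld2,B1 rp1 wp0
slot 7 (ALU): stall FU — free A0,Mu2,Ld2,B1 rp1 wp0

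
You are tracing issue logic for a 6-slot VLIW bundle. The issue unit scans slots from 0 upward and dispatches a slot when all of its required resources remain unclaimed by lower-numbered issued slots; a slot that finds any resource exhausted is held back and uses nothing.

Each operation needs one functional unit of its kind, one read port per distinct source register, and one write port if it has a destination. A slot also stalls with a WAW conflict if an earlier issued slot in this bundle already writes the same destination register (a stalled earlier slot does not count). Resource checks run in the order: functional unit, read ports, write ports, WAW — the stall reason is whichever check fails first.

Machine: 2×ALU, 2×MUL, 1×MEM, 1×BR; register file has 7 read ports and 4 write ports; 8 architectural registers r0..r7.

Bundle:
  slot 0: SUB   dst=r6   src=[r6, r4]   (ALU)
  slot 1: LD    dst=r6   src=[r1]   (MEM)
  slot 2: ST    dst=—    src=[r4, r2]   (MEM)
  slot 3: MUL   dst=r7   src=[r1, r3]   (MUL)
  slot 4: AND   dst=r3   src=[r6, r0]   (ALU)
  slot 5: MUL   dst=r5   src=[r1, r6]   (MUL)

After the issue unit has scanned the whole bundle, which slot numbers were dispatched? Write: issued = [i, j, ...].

slot 0 (ALU): ISSUE — free A1,Mu2,Ld1,B1 rp5 wp3
slot 1 (MEM): stall WAW — free A1,Mu2,Ld1,B1 rp5 wp3
slot 2 (MEM): ISSUE — free A1,Mu2,Ld0,B1 rp3 wp3
slot 3 (MUL): ISSUE — free A1,Mu1,Ld0,B1 rp1 wp2
slot 4 (ALU): stall RD_PORT — free A1,Mu1,Ld0,B1 rp1 wp2
slot 5 (MUL): stall RD_PORT — free A1,Mu1,Ld0,B1 rp1 wp2

issued = [0, 2, 3]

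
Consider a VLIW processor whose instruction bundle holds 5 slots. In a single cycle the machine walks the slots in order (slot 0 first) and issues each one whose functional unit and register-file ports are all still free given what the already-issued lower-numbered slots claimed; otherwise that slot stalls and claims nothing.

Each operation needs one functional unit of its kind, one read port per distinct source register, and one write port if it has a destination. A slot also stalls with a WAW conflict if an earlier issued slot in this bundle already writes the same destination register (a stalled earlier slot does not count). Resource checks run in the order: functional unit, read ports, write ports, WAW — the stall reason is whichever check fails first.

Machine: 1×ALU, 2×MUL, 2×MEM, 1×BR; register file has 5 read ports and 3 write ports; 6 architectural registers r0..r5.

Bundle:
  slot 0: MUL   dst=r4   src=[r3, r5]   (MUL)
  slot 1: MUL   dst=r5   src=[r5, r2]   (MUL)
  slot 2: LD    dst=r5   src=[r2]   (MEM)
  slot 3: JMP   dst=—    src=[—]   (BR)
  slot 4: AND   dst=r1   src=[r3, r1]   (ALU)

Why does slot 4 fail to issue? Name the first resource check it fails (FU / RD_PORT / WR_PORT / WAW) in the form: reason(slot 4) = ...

slot 0 (MUL): ISSUE — free A1,Mu1,Ld2,B1 rp3 wp2
slot 1 (MUL): ISSUE — free A1,Mu0,Ld2,B1 rp1 wp1
slot 2 (MEM): stall WAW — free A1,Mu0,Ld2,B1 rp1 wp1
slot 3 (BR): ISSUE — free A1,Mu0,Ld2,B0 rp1 wp1
slot 4 (ALU): stall RD_PORT — free A1,Mu0,Ld2,B0 rp1 wp1

reason(slot 4) = RD_PORT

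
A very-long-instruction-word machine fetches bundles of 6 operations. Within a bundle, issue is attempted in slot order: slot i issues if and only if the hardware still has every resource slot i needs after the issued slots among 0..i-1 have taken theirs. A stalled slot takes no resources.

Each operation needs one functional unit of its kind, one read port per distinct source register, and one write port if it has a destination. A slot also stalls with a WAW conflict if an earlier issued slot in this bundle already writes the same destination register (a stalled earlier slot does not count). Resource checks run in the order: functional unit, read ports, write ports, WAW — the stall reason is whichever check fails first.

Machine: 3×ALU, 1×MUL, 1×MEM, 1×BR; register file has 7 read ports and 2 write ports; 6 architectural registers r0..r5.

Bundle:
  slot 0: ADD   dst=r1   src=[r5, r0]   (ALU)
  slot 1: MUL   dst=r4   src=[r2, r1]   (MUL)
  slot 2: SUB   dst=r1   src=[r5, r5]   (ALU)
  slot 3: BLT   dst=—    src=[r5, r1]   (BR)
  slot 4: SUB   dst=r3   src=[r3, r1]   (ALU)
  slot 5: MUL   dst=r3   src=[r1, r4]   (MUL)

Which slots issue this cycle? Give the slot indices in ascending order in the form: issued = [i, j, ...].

issued = [0, 1, 3]

#0 ALU src=r5,r0 dispatched  <A:2 Mu:1 Ld:1 B:1 rd:5 wr:1>
#1 MUL src=r2,r1 dispatched  <A:2 Mu:0 Ld:1 B:1 rd:3 wr:0>
#2 ALU src=r5,r5 held:WR_PORT  <A:2 Mu:0 Ld:1 B:1 rd:3 wr:0>
#3 BR src=r5,r1 dispatched  <A:2 Mu:0 Ld:1 B:0 rd:1 wr:0>
#4 ALU src=r3,r1 held:RD_PORT  <A:2 Mu:0 Ld:1 B:0 rd:1 wr:0>
#5 MUL src=r1,r4 held:FU  <A:2 Mu:0 Ld:1 B:0 rd:1 wr:0>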